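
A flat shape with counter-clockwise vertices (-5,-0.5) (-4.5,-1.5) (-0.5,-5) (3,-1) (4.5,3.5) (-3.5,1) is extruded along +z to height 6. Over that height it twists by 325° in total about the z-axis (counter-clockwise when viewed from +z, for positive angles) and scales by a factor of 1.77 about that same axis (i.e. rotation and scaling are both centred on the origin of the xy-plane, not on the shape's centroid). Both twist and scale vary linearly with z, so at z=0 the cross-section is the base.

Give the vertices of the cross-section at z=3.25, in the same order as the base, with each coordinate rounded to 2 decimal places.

Cross-section at z=3.25: (7.12,0.22) (6.51,1.68) (1.20,7.02) (-4.14,1.71) (-6.70,-4.51) (4.85,-1.76)

t = z/height = 3.25/6 = 0.541667
s = 1 + (scale-1)·z/height = 1 + (1.77-1)·3.25/6 = 1.417083
θ = twist·z/height = 325°·3.25/6 = 176.0417° = 3.072507 rad
cos θ = -0.997615, sin θ = 0.069031 (intermediates below are computed at full precision and shown rounded to 5 d.p.)
v1: (-5,-0.5) → rotate → (5.02259,0.15365) → ×s → (7.11743,0.21774) → (7.12,0.22)
v2: (-4.5,-1.5) → rotate → (4.59281,1.18578) → ×s → (6.50840,1.68035) → (6.51,1.68)
v3: (-0.5,-5) → rotate → (0.84396,4.95356) → ×s → (1.19596,7.01960) → (1.20,7.02)
v4: (3,-1) → rotate → (-2.92381,1.20471) → ×s → (-4.14329,1.70717) → (-4.14,1.71)
v5: (4.5,3.5) → rotate → (-4.73087,-3.18101) → ×s → (-6.70404,-4.50776) → (-6.70,-4.51)
v6: (-3.5,1) → rotate → (3.42262,-1.23922) → ×s → (4.85014,-1.75608) → (4.85,-1.76)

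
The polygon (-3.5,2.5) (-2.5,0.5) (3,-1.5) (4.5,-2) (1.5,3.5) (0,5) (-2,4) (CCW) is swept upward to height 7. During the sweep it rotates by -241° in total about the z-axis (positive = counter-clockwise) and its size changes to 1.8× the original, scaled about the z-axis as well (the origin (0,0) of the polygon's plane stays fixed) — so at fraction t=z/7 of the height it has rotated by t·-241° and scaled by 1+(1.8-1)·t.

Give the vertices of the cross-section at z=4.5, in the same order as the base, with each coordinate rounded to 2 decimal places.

Cross-section at z=4.5: (6.40,-1.18) (3.75,0.92) (-5.08,0.13) (-7.46,-0.14) (0.19,-5.76) (3.21,-6.86) (5.31,-4.20)

t = z/height = 4.5/7 = 0.642857
s = 1 + (scale-1)·z/height = 1 + (1.8-1)·4.5/7 = 1.514286
θ = twist·z/height = -241°·4.5/7 = -154.9286° = -2.704014 rad
cos θ = -0.905780, sin θ = -0.423748 (intermediates below are computed at full precision and shown rounded to 5 d.p.)
v1: (-3.5,2.5) → rotate → (4.22960,-0.78133) → ×s → (6.40482,-1.18316) → (6.40,-1.18)
v2: (-2.5,0.5) → rotate → (2.47632,0.60648) → ×s → (3.74986,0.91838) → (3.75,0.92)
v3: (3,-1.5) → rotate → (-3.35296,0.08743) → ×s → (-5.07734,0.13239) → (-5.08,0.13)
v4: (4.5,-2) → rotate → (-4.92351,-0.09530) → ×s → (-7.45560,-0.14432) → (-7.46,-0.14)
v5: (1.5,3.5) → rotate → (0.12445,-3.80585) → ×s → (0.18845,-5.76315) → (0.19,-5.76)
v6: (0,5) → rotate → (2.11874,-4.52890) → ×s → (3.20838,-6.85805) → (3.21,-6.86)
v7: (-2,4) → rotate → (3.50655,-2.77563) → ×s → (5.30992,-4.20309) → (5.31,-4.20)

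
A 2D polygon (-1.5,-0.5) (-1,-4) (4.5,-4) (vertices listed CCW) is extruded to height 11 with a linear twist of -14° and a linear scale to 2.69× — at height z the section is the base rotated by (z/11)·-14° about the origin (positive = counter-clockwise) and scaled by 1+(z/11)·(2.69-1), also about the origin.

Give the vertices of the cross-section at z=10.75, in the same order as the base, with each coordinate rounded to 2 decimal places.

t = z/height = 10.75/11 = 0.977273
s = 1 + (scale-1)·z/height = 1 + (2.69-1)·10.75/11 = 2.651591
θ = twist·z/height = -14°·10.75/11 = -13.6818° = -0.238793 rad
cos θ = 0.971624, sin θ = -0.236530 (intermediates below are computed at full precision and shown rounded to 5 d.p.)
v1: (-1.5,-0.5) → rotate → (-1.57570,-0.13102) → ×s → (-4.17812,-0.34740) → (-4.18,-0.35)
v2: (-1,-4) → rotate → (-1.91774,-3.64997) → ×s → (-5.08507,-9.67822) → (-5.09,-9.68)
v3: (4.5,-4) → rotate → (3.42619,-4.95088) → ×s → (9.08485,-13.12771) → (9.08,-13.13)

Cross-section at z=10.75: (-4.18,-0.35) (-5.09,-9.68) (9.08,-13.13)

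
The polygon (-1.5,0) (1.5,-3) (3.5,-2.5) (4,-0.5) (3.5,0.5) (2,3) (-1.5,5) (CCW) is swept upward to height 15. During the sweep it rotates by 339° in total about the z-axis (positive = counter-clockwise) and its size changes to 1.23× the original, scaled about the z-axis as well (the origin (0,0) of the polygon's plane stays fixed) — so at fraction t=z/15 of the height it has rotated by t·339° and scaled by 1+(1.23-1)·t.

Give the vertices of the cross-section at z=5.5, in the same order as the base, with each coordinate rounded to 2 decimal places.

Cross-section at z=5.5: (0.92,-1.34) (1.77,3.18) (0.10,4.66) (-2.00,3.89) (-2.59,2.83) (-3.91,-0.04) (-3.56,-4.40)

t = z/height = 5.5/15 = 0.366667
s = 1 + (scale-1)·z/height = 1 + (1.23-1)·5.5/15 = 1.084333
θ = twist·z/height = 339°·5.5/15 = 124.3000° = 2.169444 rad
cos θ = -0.563526, sin θ = 0.826098 (intermediates below are computed at full precision and shown rounded to 5 d.p.)
v1: (-1.5,0) → rotate → (0.84529,-1.23915) → ×s → (0.91658,-1.34365) → (0.92,-1.34)
v2: (1.5,-3) → rotate → (1.63301,2.92973) → ×s → (1.77072,3.17680) → (1.77,3.18)
v3: (3.5,-2.5) → rotate → (0.09290,4.30016) → ×s → (0.10074,4.66281) → (0.10,4.66)
v4: (4,-0.5) → rotate → (-1.84106,3.58616) → ×s → (-1.99632,3.88859) → (-2.00,3.89)
v5: (3.5,0.5) → rotate → (-2.38539,2.60958) → ×s → (-2.58656,2.82966) → (-2.59,2.83)
v6: (2,3) → rotate → (-3.60535,-0.03838) → ×s → (-3.90940,-0.04162) → (-3.91,-0.04)
v7: (-1.5,5) → rotate → (-3.28520,-4.05678) → ×s → (-3.56225,-4.39890) → (-3.56,-4.40)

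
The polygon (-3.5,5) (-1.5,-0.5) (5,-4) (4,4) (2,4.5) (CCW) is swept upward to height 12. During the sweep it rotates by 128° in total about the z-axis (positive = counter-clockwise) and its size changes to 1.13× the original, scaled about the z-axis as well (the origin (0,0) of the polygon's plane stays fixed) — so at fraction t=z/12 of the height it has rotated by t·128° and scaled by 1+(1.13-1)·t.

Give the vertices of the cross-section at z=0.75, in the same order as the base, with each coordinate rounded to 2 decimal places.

Cross-section at z=0.75: (-4.20,4.50) (-1.43,-0.71) (5.55,-3.29) (3.43,4.55) (1.37,4.77)

t = z/height = 0.75/12 = 0.0625
s = 1 + (scale-1)·z/height = 1 + (1.13-1)·0.75/12 = 1.008125
θ = twist·z/height = 128°·0.75/12 = 8.0000° = 0.139626 rad
cos θ = 0.990268, sin θ = 0.139173 (intermediates below are computed at full precision and shown rounded to 5 d.p.)
v1: (-3.5,5) → rotate → (-4.16180,4.46423) → ×s → (-4.19562,4.50051) → (-4.20,4.50)
v2: (-1.5,-0.5) → rotate → (-1.41582,-0.70389) → ×s → (-1.42732,-0.70961) → (-1.43,-0.71)
v3: (5,-4) → rotate → (5.50803,-3.26521) → ×s → (5.55279,-3.29174) → (5.55,-3.29)
v4: (4,4) → rotate → (3.40438,4.51776) → ×s → (3.43204,4.55447) → (3.43,4.55)
v5: (2,4.5) → rotate → (1.35426,4.73455) → ×s → (1.36526,4.77302) → (1.37,4.77)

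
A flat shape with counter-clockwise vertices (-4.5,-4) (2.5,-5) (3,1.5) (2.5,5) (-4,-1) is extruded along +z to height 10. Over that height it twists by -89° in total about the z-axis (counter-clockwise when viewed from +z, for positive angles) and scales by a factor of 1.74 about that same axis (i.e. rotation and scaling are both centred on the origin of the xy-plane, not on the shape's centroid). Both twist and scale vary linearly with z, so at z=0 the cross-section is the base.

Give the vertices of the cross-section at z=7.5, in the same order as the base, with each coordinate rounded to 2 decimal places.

Cross-section at z=7.5: (-8.48,3.97) (-5.61,-6.64) (3.98,-3.37) (8.68,-0.50) (-3.88,5.10)

t = z/height = 7.5/10 = 0.75
s = 1 + (scale-1)·z/height = 1 + (1.74-1)·7.5/10 = 1.555000
θ = twist·z/height = -89°·7.5/10 = -66.7500° = -1.165007 rad
cos θ = 0.394744, sin θ = -0.918791 (intermediates below are computed at full precision and shown rounded to 5 d.p.)
v1: (-4.5,-4) → rotate → (-5.45151,2.55559) → ×s → (-8.47710,3.97393) → (-8.48,3.97)
v2: (2.5,-5) → rotate → (-3.60710,-4.27070) → ×s → (-5.60903,-6.64093) → (-5.61,-6.64)
v3: (3,1.5) → rotate → (2.56242,-2.16426) → ×s → (3.98456,-3.36542) → (3.98,-3.37)
v4: (2.5,5) → rotate → (5.58082,-0.32326) → ×s → (8.67817,-0.50267) → (8.68,-0.50)
v5: (-4,-1) → rotate → (-2.49777,3.28042) → ×s → (-3.88403,5.10105) → (-3.88,5.10)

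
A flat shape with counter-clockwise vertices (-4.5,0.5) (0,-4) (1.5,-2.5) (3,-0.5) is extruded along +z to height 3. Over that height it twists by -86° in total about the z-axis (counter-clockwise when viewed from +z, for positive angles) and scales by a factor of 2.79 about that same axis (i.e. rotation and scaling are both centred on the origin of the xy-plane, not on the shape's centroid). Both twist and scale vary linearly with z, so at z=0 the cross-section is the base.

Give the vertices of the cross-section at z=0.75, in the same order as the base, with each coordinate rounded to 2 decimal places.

Cross-section at z=0.75: (-5.80,3.06) (-2.12,-5.39) (0.69,-4.16) (3.78,-2.26)

t = z/height = 0.75/3 = 0.25
s = 1 + (scale-1)·z/height = 1 + (2.79-1)·0.75/3 = 1.447500
θ = twist·z/height = -86°·0.75/3 = -21.5000° = -0.375246 rad
cos θ = 0.930418, sin θ = -0.366501 (intermediates below are computed at full precision and shown rounded to 5 d.p.)
v1: (-4.5,0.5) → rotate → (-4.00363,2.11446) → ×s → (-5.79525,3.06069) → (-5.80,3.06)
v2: (0,-4) → rotate → (-1.46600,-3.72167) → ×s → (-2.12204,-5.38712) → (-2.12,-5.39)
v3: (1.5,-2.5) → rotate → (0.47937,-2.87580) → ×s → (0.69389,-4.16271) → (0.69,-4.16)
v4: (3,-0.5) → rotate → (2.60800,-1.56471) → ×s → (3.77508,-2.26492) → (3.78,-2.26)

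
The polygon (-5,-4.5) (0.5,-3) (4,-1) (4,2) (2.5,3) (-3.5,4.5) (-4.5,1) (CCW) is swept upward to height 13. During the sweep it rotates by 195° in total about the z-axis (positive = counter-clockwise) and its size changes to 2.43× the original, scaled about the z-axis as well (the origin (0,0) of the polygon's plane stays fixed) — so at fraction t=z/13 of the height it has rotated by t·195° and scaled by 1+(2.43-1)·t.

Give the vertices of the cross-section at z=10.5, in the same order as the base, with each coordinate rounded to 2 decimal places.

t = z/height = 10.5/13 = 0.807692
s = 1 + (scale-1)·z/height = 1 + (2.43-1)·10.5/13 = 2.155000
θ = twist·z/height = 195°·10.5/13 = 157.5000° = 2.748894 rad
cos θ = -0.923880, sin θ = 0.382683 (intermediates below are computed at full precision and shown rounded to 5 d.p.)
v1: (-5,-4.5) → rotate → (6.34147,2.24404) → ×s → (13.66587,4.83591) → (13.67,4.84)
v2: (0.5,-3) → rotate → (0.68611,2.96298) → ×s → (1.47857,6.38522) → (1.48,6.39)
v3: (4,-1) → rotate → (-3.31283,2.45461) → ×s → (-7.13916,5.28969) → (-7.14,5.29)
v4: (4,2) → rotate → (-4.46088,-0.31703) → ×s → (-9.61321,-0.68319) → (-9.61,-0.68)
v5: (2.5,3) → rotate → (-3.45775,-1.81493) → ×s → (-7.45145,-3.91117) → (-7.45,-3.91)
v6: (-3.5,4.5) → rotate → (1.51150,-5.49685) → ×s → (3.25729,-11.84571) → (3.26,-11.85)
v7: (-4.5,1) → rotate → (3.77477,-2.64595) → ×s → (8.13464,-5.70203) → (8.13,-5.70)

Cross-section at z=10.5: (13.67,4.84) (1.48,6.39) (-7.14,5.29) (-9.61,-0.68) (-7.45,-3.91) (3.26,-11.85) (8.13,-5.70)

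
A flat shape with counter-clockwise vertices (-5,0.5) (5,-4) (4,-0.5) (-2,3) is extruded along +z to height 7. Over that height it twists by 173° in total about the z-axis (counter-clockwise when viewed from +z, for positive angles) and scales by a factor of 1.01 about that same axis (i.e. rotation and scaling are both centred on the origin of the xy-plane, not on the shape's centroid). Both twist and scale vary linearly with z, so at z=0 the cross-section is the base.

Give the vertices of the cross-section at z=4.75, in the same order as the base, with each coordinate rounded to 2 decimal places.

t = z/height = 4.75/7 = 0.678571
s = 1 + (scale-1)·z/height = 1 + (1.01-1)·4.75/7 = 1.006786
θ = twist·z/height = 173°·4.75/7 = 117.3929° = 2.048892 rad
cos θ = -0.460089, sin θ = 0.887873 (intermediates below are computed at full precision and shown rounded to 5 d.p.)
v1: (-5,0.5) → rotate → (1.85651,-4.66941) → ×s → (1.86911,-4.70109) → (1.87,-4.70)
v2: (5,-4) → rotate → (1.25105,6.27972) → ×s → (1.25953,6.32233) → (1.26,6.32)
v3: (4,-0.5) → rotate → (-1.39642,3.78154) → ×s → (-1.40590,3.80720) → (-1.41,3.81)
v4: (-2,3) → rotate → (-1.74344,-3.15601) → ×s → (-1.75527,-3.17743) → (-1.76,-3.18)

Cross-section at z=4.75: (1.87,-4.70) (1.26,6.32) (-1.41,3.81) (-1.76,-3.18)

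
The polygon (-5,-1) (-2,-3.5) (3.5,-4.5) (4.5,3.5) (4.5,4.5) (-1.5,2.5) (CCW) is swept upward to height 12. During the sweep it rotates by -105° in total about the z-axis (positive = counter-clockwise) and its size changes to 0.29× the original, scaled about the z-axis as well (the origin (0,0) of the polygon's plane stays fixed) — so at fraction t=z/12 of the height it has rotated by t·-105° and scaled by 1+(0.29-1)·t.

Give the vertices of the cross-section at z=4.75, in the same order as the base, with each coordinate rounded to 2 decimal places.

t = z/height = 4.75/12 = 0.395833
s = 1 + (scale-1)·z/height = 1 + (0.29-1)·4.75/12 = 0.718958
θ = twist·z/height = -105°·4.75/12 = -41.5625° = -0.725402 rad
cos θ = 0.748232, sin θ = -0.663437 (intermediates below are computed at full precision and shown rounded to 5 d.p.)
v1: (-5,-1) → rotate → (-4.40460,2.56895) → ×s → (-3.16672,1.84697) → (-3.17,1.85)
v2: (-2,-3.5) → rotate → (-3.81849,-1.29194) → ×s → (-2.74534,-0.92885) → (-2.75,-0.93)
v3: (3.5,-4.5) → rotate → (-0.36665,-5.68907) → ×s → (-0.26361,-4.09021) → (-0.26,-4.09)
v4: (4.5,3.5) → rotate → (5.68907,-0.36665) → ×s → (4.09021,-0.26361) → (4.09,-0.26)
v5: (4.5,4.5) → rotate → (6.35251,0.38158) → ×s → (4.56719,0.27434) → (4.57,0.27)
v6: (-1.5,2.5) → rotate → (0.53624,2.86574) → ×s → (0.38554,2.06034) → (0.39,2.06)

Cross-section at z=4.75: (-3.17,1.85) (-2.75,-0.93) (-0.26,-4.09) (4.09,-0.26) (4.57,0.27) (0.39,2.06)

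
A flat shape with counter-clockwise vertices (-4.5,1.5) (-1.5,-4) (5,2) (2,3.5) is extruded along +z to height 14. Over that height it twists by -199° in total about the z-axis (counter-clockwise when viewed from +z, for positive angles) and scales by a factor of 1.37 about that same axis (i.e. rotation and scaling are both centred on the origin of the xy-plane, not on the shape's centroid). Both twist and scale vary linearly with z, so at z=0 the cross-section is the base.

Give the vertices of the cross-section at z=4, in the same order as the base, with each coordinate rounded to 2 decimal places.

Cross-section at z=4: (-1.33,5.07) (-4.61,-1.03) (4.87,-3.42) (4.45,0.26)

t = z/height = 4/14 = 0.285714
s = 1 + (scale-1)·z/height = 1 + (1.37-1)·4/14 = 1.105714
θ = twist·z/height = -199°·4/14 = -56.8571° = -0.992344 rad
cos θ = 0.546728, sin θ = -0.837310 (intermediates below are computed at full precision and shown rounded to 5 d.p.)
v1: (-4.5,1.5) → rotate → (-1.20431,4.58799) → ×s → (-1.33163,5.07300) → (-1.33,5.07)
v2: (-1.5,-4) → rotate → (-4.16933,-0.93095) → ×s → (-4.61009,-1.02936) → (-4.61,-1.03)
v3: (5,2) → rotate → (4.40826,-3.09309) → ×s → (4.87428,-3.42008) → (4.87,-3.42)
v4: (2,3.5) → rotate → (4.02404,0.23893) → ×s → (4.44944,0.26419) → (4.45,0.26)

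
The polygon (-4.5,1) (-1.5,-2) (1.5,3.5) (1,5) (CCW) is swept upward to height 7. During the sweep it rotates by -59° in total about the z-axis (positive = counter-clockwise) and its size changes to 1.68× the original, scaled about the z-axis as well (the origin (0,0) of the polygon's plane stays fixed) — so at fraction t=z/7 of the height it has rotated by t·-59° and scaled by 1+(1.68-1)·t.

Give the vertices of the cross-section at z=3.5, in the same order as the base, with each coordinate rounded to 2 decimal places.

Cross-section at z=3.5: (-4.59,4.14) (-3.07,-1.34) (4.06,3.09) (4.47,5.17)

t = z/height = 3.5/7 = 0.5
s = 1 + (scale-1)·z/height = 1 + (1.68-1)·3.5/7 = 1.340000
θ = twist·z/height = -59°·3.5/7 = -29.5000° = -0.514872 rad
cos θ = 0.870356, sin θ = -0.492424 (intermediates below are computed at full precision and shown rounded to 5 d.p.)
v1: (-4.5,1) → rotate → (-3.42418,3.08626) → ×s → (-4.58840,4.13559) → (-4.59,4.14)
v2: (-1.5,-2) → rotate → (-2.29038,-1.00208) → ×s → (-3.06911,-1.34278) → (-3.07,-1.34)
v3: (1.5,3.5) → rotate → (3.02902,2.30761) → ×s → (4.05888,3.09220) → (4.06,3.09)
v4: (1,5) → rotate → (3.33247,3.85935) → ×s → (4.46551,5.17154) → (4.47,5.17)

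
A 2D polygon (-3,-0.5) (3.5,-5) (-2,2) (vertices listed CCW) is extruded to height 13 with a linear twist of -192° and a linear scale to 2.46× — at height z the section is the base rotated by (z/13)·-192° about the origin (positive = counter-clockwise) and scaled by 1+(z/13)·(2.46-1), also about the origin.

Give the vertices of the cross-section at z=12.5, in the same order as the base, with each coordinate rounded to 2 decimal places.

t = z/height = 12.5/13 = 0.961538
s = 1 + (scale-1)·z/height = 1 + (2.46-1)·12.5/13 = 2.403846
θ = twist·z/height = -192°·12.5/13 = -184.6154° = -3.222146 rad
cos θ = -0.996757, sin θ = 0.080467 (intermediates below are computed at full precision and shown rounded to 5 d.p.)
v1: (-3,-0.5) → rotate → (3.03051,0.25698) → ×s → (7.28487,0.61774) → (7.28,0.62)
v2: (3.5,-5) → rotate → (-3.08632,5.26542) → ×s → (-7.41903,12.65726) → (-7.42,12.66)
v3: (-2,2) → rotate → (1.83258,-2.15445) → ×s → (4.40524,-5.17896) → (4.41,-5.18)

Cross-section at z=12.5: (7.28,0.62) (-7.42,12.66) (4.41,-5.18)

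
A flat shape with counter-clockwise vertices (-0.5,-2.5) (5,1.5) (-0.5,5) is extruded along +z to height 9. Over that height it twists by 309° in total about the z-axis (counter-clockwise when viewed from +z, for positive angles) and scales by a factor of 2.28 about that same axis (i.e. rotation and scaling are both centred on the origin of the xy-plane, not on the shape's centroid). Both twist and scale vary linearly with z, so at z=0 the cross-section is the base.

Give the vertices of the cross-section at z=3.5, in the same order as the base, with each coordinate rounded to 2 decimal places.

t = z/height = 3.5/9 = 0.388889
s = 1 + (scale-1)·z/height = 1 + (2.28-1)·3.5/9 = 1.497778
θ = twist·z/height = 309°·3.5/9 = 120.1667° = 2.097304 rad
cos θ = -0.502517, sin θ = 0.864567 (intermediates below are computed at full precision and shown rounded to 5 d.p.)
v1: (-0.5,-2.5) → rotate → (2.41268,0.82401) → ×s → (3.61365,1.23418) → (3.61,1.23)
v2: (5,1.5) → rotate → (-3.80944,3.56906) → ×s → (-5.70569,5.34566) → (-5.71,5.35)
v3: (-0.5,5) → rotate → (-4.07158,-2.94487) → ×s → (-6.09832,-4.41076) → (-6.10,-4.41)

Cross-section at z=3.5: (3.61,1.23) (-5.71,5.35) (-6.10,-4.41)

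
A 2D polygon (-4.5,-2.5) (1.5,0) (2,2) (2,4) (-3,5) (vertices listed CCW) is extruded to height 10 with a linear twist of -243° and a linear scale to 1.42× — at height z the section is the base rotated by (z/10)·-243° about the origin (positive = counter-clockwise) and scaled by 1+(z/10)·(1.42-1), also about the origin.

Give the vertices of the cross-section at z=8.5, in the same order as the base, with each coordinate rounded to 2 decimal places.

t = z/height = 8.5/10 = 0.85
s = 1 + (scale-1)·z/height = 1 + (1.42-1)·8.5/10 = 1.357000
θ = twist·z/height = -243°·8.5/10 = -206.5500° = -3.604978 rad
cos θ = -0.894545, sin θ = 0.446979 (intermediates below are computed at full precision and shown rounded to 5 d.p.)
v1: (-4.5,-2.5) → rotate → (5.14290,0.22496) → ×s → (6.97891,0.30527) → (6.98,0.31)
v2: (1.5,0) → rotate → (-1.34182,0.67047) → ×s → (-1.82085,0.90982) → (-1.82,0.91)
v3: (2,2) → rotate → (-2.68305,-0.89513) → ×s → (-3.64089,-1.21469) → (-3.64,-1.21)
v4: (2,4) → rotate → (-3.57700,-2.68422) → ×s → (-4.85399,-3.64249) → (-4.85,-3.64)
v5: (-3,5) → rotate → (0.44874,-5.81366) → ×s → (0.60894,-7.88914) → (0.61,-7.89)

Cross-section at z=8.5: (6.98,0.31) (-1.82,0.91) (-3.64,-1.21) (-4.85,-3.64) (0.61,-7.89)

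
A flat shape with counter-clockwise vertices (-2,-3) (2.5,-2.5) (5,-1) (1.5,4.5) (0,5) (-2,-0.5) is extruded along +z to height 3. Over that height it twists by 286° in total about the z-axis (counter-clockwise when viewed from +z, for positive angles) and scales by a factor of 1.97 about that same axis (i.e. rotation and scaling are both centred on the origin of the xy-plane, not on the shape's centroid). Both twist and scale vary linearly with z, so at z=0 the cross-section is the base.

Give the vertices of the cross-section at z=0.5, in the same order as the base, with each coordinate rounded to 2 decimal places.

Cross-section at z=0.5: (1.01,-4.06) (4.10,0.19) (4.77,3.51) (-2.69,4.81) (-4.29,3.91) (-1.14,-2.11)

t = z/height = 0.5/3 = 0.166667
s = 1 + (scale-1)·z/height = 1 + (1.97-1)·0.5/3 = 1.161667
θ = twist·z/height = 286°·0.5/3 = 47.6667° = 0.831940 rad
cos θ = 0.673443, sin θ = 0.739239 (intermediates below are computed at full precision and shown rounded to 5 d.p.)
v1: (-2,-3) → rotate → (0.87083,-3.49881) → ×s → (1.01162,-4.06445) → (1.01,-4.06)
v2: (2.5,-2.5) → rotate → (3.53171,0.16449) → ×s → (4.10266,0.19108) → (4.10,0.19)
v3: (5,-1) → rotate → (4.10645,3.02275) → ×s → (4.77033,3.51143) → (4.77,3.51)
v4: (1.5,4.5) → rotate → (-2.31641,4.13935) → ×s → (-2.69090,4.80855) → (-2.69,4.81)
v5: (0,5) → rotate → (-3.69620,3.36721) → ×s → (-4.29375,3.91158) → (-4.29,3.91)
v6: (-2,-0.5) → rotate → (-0.97727,-1.81520) → ×s → (-1.13526,-2.10866) → (-1.14,-2.11)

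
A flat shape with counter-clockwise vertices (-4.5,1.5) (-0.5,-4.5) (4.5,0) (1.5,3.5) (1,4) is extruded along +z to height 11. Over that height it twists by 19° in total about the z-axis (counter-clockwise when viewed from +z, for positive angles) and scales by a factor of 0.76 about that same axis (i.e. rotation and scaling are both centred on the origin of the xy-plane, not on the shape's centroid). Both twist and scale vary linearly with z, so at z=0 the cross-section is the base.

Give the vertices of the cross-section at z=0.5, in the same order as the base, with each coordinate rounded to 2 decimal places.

t = z/height = 0.5/11 = 0.0454545
s = 1 + (scale-1)·z/height = 1 + (0.76-1)·0.5/11 = 0.989091
θ = twist·z/height = 19°·0.5/11 = 0.8636° = 0.015073 rad
cos θ = 0.999886, sin θ = 0.015073 (intermediates below are computed at full precision and shown rounded to 5 d.p.)
v1: (-4.5,1.5) → rotate → (-4.52210,1.43200) → ×s → (-4.47277,1.41638) → (-4.47,1.42)
v2: (-0.5,-4.5) → rotate → (-0.43212,-4.50703) → ×s → (-0.42740,-4.45786) → (-0.43,-4.46)
v3: (4.5,0) → rotate → (4.49949,0.06783) → ×s → (4.45040,0.06709) → (4.45,0.07)
v4: (1.5,3.5) → rotate → (1.44708,3.52221) → ×s → (1.43129,3.48379) → (1.43,3.48)
v5: (1,4) → rotate → (0.93960,4.01462) → ×s → (0.92935,3.97082) → (0.93,3.97)

Cross-section at z=0.5: (-4.47,1.42) (-0.43,-4.46) (4.45,0.07) (1.43,3.48) (0.93,3.97)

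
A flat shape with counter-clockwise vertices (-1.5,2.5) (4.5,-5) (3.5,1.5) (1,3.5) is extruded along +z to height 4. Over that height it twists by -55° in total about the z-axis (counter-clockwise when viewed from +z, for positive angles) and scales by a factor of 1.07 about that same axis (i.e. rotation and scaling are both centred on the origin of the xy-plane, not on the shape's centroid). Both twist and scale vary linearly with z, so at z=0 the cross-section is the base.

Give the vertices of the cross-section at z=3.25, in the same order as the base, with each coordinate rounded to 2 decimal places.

t = z/height = 3.25/4 = 0.8125
s = 1 + (scale-1)·z/height = 1 + (1.07-1)·3.25/4 = 1.056875
θ = twist·z/height = -55°·3.25/4 = -44.6875° = -0.779944 rad
cos θ = 0.710953, sin θ = -0.703240 (intermediates below are computed at full precision and shown rounded to 5 d.p.)
v1: (-1.5,2.5) → rotate → (0.69167,2.83224) → ×s → (0.73101,2.99333) → (0.73,2.99)
v2: (4.5,-5) → rotate → (-0.31691,-6.71934) → ×s → (-0.33493,-7.10151) → (-0.33,-7.10)
v3: (3.5,1.5) → rotate → (3.54319,-1.39491) → ×s → (3.74471,-1.47424) → (3.74,-1.47)
v4: (1,3.5) → rotate → (3.17229,1.78510) → ×s → (3.35272,1.88662) → (3.35,1.89)

Cross-section at z=3.25: (0.73,2.99) (-0.33,-7.10) (3.74,-1.47) (3.35,1.89)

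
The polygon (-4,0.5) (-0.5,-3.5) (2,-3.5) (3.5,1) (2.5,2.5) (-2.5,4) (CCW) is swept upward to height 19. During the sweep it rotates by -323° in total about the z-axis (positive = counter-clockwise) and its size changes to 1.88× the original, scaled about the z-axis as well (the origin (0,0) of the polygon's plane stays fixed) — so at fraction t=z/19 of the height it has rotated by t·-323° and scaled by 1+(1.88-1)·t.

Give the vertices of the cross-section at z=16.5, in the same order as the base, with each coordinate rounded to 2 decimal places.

t = z/height = 16.5/19 = 0.868421
s = 1 + (scale-1)·z/height = 1 + (1.88-1)·16.5/19 = 1.764211
θ = twist·z/height = -323°·16.5/19 = -280.5000° = -4.895649 rad
cos θ = 0.182236, sin θ = 0.983255 (intermediates below are computed at full precision and shown rounded to 5 d.p.)
v1: (-4,0.5) → rotate → (-1.22057,-3.84190) → ×s → (-2.15334,-6.77792) → (-2.15,-6.78)
v2: (-0.5,-3.5) → rotate → (3.35027,-1.12945) → ×s → (5.91059,-1.99259) → (5.91,-1.99)
v3: (2,-3.5) → rotate → (3.80586,1.32869) → ×s → (6.71434,2.34408) → (6.71,2.34)
v4: (3.5,1) → rotate → (-0.34543,3.62363) → ×s → (-0.60941,6.39284) → (-0.61,6.39)
v5: (2.5,2.5) → rotate → (-2.00255,2.91373) → ×s → (-3.53292,5.14043) → (-3.53,5.14)
v6: (-2.5,4) → rotate → (-4.38861,-1.72920) → ×s → (-7.74243,-3.05066) → (-7.74,-3.05)

Cross-section at z=16.5: (-2.15,-6.78) (5.91,-1.99) (6.71,2.34) (-0.61,6.39) (-3.53,5.14) (-7.74,-3.05)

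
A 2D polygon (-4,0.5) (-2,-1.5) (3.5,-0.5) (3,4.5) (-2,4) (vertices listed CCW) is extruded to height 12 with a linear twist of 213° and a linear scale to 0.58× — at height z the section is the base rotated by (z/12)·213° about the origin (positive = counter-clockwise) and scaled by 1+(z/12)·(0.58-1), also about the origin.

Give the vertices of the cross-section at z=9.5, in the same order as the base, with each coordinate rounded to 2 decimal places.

Cross-section at z=9.5: (2.55,-0.85) (1.51,0.72) (-2.22,0.79) (-2.56,-2.55) (0.78,-2.88)

t = z/height = 9.5/12 = 0.791667
s = 1 + (scale-1)·z/height = 1 + (0.58-1)·9.5/12 = 0.667500
θ = twist·z/height = 213°·9.5/12 = 168.6250° = 2.943061 rad
cos θ = -0.980357, sin θ = 0.197230 (intermediates below are computed at full precision and shown rounded to 5 d.p.)
v1: (-4,0.5) → rotate → (3.82281,-1.27910) → ×s → (2.55173,-0.85380) → (2.55,-0.85)
v2: (-2,-1.5) → rotate → (2.25656,1.07608) → ×s → (1.50625,0.71828) → (1.51,0.72)
v3: (3.5,-0.5) → rotate → (-3.33264,1.18048) → ×s → (-2.22453,0.78797) → (-2.22,0.79)
v4: (3,4.5) → rotate → (-3.82861,-3.81992) → ×s → (-2.55559,-2.54980) → (-2.56,-2.55)
v5: (-2,4) → rotate → (1.17180,-4.31589) → ×s → (0.78217,-2.88086) → (0.78,-2.88)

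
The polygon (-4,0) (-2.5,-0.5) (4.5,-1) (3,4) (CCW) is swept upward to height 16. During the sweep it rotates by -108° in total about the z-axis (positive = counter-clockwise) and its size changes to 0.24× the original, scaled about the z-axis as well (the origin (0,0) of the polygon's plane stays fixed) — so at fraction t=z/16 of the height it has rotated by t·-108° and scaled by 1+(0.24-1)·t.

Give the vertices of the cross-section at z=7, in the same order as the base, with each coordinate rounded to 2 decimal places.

t = z/height = 7/16 = 0.4375
s = 1 + (scale-1)·z/height = 1 + (0.24-1)·7/16 = 0.667500
θ = twist·z/height = -108°·7/16 = -47.2500° = -0.824668 rad
cos θ = 0.678801, sin θ = -0.734323 (intermediates below are computed at full precision and shown rounded to 5 d.p.)
v1: (-4,0) → rotate → (-2.71520,2.93729) → ×s → (-1.81240,1.96064) → (-1.81,1.96)
v2: (-2.5,-0.5) → rotate → (-2.06416,1.49641) → ×s → (-1.37783,0.99885) → (-1.38,1.00)
v3: (4.5,-1) → rotate → (2.32028,-3.98325) → ×s → (1.54879,-2.65882) → (1.55,-2.66)
v4: (3,4) → rotate → (4.97369,0.51224) → ×s → (3.31994,0.34192) → (3.32,0.34)

Cross-section at z=7: (-1.81,1.96) (-1.38,1.00) (1.55,-2.66) (3.32,0.34)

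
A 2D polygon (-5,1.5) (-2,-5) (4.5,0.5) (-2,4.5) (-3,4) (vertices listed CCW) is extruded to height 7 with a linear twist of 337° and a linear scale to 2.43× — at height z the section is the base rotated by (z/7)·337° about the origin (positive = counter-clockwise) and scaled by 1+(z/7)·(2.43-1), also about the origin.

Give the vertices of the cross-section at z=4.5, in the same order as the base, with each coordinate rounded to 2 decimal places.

Cross-section at z=4.5: (9.42,3.42) (-2.65,9.99) (-6.36,-5.92) (8.23,-4.64) (9.20,-2.72)

t = z/height = 4.5/7 = 0.642857
s = 1 + (scale-1)·z/height = 1 + (2.43-1)·4.5/7 = 1.919286
θ = twist·z/height = 337°·4.5/7 = 216.6429° = 3.781131 rad
cos θ = -0.802371, sin θ = -0.596825 (intermediates below are computed at full precision and shown rounded to 5 d.p.)
v1: (-5,1.5) → rotate → (4.90709,1.78057) → ×s → (9.41812,3.41742) → (9.42,3.42)
v2: (-2,-5) → rotate → (-1.37938,5.20551) → ×s → (-2.64743,9.99085) → (-2.65,9.99)
v3: (4.5,0.5) → rotate → (-3.31226,-3.08690) → ×s → (-6.35717,-5.92464) → (-6.36,-5.92)
v4: (-2,4.5) → rotate → (4.29046,-2.41702) → ×s → (8.23461,-4.63895) → (8.23,-4.64)
v5: (-3,4) → rotate → (4.79441,-1.41901) → ×s → (9.20185,-2.72348) → (9.20,-2.72)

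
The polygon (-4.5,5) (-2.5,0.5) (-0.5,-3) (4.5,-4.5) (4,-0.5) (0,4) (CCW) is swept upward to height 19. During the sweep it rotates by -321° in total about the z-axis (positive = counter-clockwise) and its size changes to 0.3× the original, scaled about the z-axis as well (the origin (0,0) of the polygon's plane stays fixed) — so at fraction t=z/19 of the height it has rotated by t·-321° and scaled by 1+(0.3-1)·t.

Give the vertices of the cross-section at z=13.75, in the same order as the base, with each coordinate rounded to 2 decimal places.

Cross-section at z=13.75: (-0.59,-3.27) (0.56,-1.13) (1.32,0.71) (0.40,3.11) (-1.01,1.71) (-1.56,-1.21)

t = z/height = 13.75/19 = 0.723684
s = 1 + (scale-1)·z/height = 1 + (0.3-1)·13.75/19 = 0.493421
θ = twist·z/height = -321°·13.75/19 = -232.3026° = -4.054446 rad
cos θ = -0.611491, sin θ = 0.791252 (intermediates below are computed at full precision and shown rounded to 5 d.p.)
v1: (-4.5,5) → rotate → (-1.20455,-6.61809) → ×s → (-0.59435,-3.26550) → (-0.59,-3.27)
v2: (-2.5,0.5) → rotate → (1.13310,-2.28387) → ×s → (0.55910,-1.12691) → (0.56,-1.13)
v3: (-0.5,-3) → rotate → (2.67950,1.43885) → ×s → (1.32212,0.70996) → (1.32,0.71)
v4: (4.5,-4.5) → rotate → (0.80892,6.31234) → ×s → (0.39914,3.11464) → (0.40,3.11)
v5: (4,-0.5) → rotate → (-2.05034,3.47075) → ×s → (-1.01168,1.71254) → (-1.01,1.71)
v6: (0,4) → rotate → (-3.16501,-2.44596) → ×s → (-1.56168,-1.20689) → (-1.56,-1.21)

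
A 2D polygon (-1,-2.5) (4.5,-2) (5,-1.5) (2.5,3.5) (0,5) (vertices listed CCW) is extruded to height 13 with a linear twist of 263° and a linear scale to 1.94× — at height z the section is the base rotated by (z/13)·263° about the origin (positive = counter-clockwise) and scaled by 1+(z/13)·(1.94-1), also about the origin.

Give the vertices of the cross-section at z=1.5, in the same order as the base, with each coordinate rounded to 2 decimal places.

t = z/height = 1.5/13 = 0.115385
s = 1 + (scale-1)·z/height = 1 + (1.94-1)·1.5/13 = 1.108462
θ = twist·z/height = 263°·1.5/13 = 30.3462° = 0.529640 rad
cos θ = 0.862989, sin θ = 0.505223 (intermediates below are computed at full precision and shown rounded to 5 d.p.)
v1: (-1,-2.5) → rotate → (0.40007,-2.66270) → ×s → (0.44346,-2.95150) → (0.44,-2.95)
v2: (4.5,-2) → rotate → (4.89390,0.54753) → ×s → (5.42470,0.60691) → (5.42,0.61)
v3: (5,-1.5) → rotate → (5.07278,1.23163) → ×s → (5.62298,1.36522) → (5.62,1.37)
v4: (2.5,3.5) → rotate → (0.38919,4.28352) → ×s → (0.43140,4.74812) → (0.43,4.75)
v5: (0,5) → rotate → (-2.52611,4.31494) → ×s → (-2.80010,4.78295) → (-2.80,4.78)

Cross-section at z=1.5: (0.44,-2.95) (5.42,0.61) (5.62,1.37) (0.43,4.75) (-2.80,4.78)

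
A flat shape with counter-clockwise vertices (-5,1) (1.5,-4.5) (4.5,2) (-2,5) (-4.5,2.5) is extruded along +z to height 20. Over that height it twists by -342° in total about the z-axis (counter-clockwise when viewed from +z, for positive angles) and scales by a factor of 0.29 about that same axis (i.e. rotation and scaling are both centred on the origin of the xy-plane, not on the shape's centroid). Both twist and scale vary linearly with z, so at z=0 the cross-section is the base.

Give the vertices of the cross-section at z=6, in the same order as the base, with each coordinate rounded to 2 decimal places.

Cross-section at z=6: (1.63,3.67) (-3.71,-0.38) (0.76,-3.80) (4.18,0.68) (2.69,3.03)

t = z/height = 6/20 = 0.3
s = 1 + (scale-1)·z/height = 1 + (0.29-1)·6/20 = 0.787000
θ = twist·z/height = -342°·6/20 = -102.6000° = -1.790708 rad
cos θ = -0.218143, sin θ = -0.975917 (intermediates below are computed at full precision and shown rounded to 5 d.p.)
v1: (-5,1) → rotate → (2.06663,4.66144) → ×s → (1.62644,3.66855) → (1.63,3.67)
v2: (1.5,-4.5) → rotate → (-4.71884,-0.48223) → ×s → (-3.71373,-0.37952) → (-3.71,-0.38)
v3: (4.5,2) → rotate → (0.97019,-4.82791) → ×s → (0.76354,-3.79957) → (0.76,-3.80)
v4: (-2,5) → rotate → (5.31587,0.86112) → ×s → (4.18359,0.67770) → (4.18,0.68)
v5: (-4.5,2.5) → rotate → (3.42144,3.84627) → ×s → (2.69267,3.02701) → (2.69,3.03)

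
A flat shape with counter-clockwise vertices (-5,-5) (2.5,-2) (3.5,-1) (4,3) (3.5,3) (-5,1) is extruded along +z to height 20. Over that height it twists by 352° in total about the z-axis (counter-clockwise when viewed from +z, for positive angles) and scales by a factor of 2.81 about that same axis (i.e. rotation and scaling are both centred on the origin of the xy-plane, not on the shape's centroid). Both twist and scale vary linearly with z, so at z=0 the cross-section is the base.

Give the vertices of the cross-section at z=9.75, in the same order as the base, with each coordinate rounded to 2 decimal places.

t = z/height = 9.75/20 = 0.4875
s = 1 + (scale-1)·z/height = 1 + (2.81-1)·9.75/20 = 1.882375
θ = twist·z/height = 352°·9.75/20 = 171.6000° = 2.994985 rad
cos θ = -0.989272, sin θ = 0.146083 (intermediates below are computed at full precision and shown rounded to 5 d.p.)
v1: (-5,-5) → rotate → (5.67678,4.21595) → ×s → (10.68582,7.93599) → (10.69,7.94)
v2: (2.5,-2) → rotate → (-2.18101,2.34375) → ×s → (-4.10549,4.41182) → (-4.11,4.41)
v3: (3.5,-1) → rotate → (-3.31637,1.50056) → ×s → (-6.24265,2.82462) → (-6.24,2.82)
v4: (4,3) → rotate → (-4.39534,-2.38348) → ×s → (-8.27368,-4.48661) → (-8.27,-4.49)
v5: (3.5,3) → rotate → (-3.90070,-2.45653) → ×s → (-7.34258,-4.62410) → (-7.34,-4.62)
v6: (-5,1) → rotate → (4.80028,-1.71969) → ×s → (9.03592,-3.23710) → (9.04,-3.24)

Cross-section at z=9.75: (10.69,7.94) (-4.11,4.41) (-6.24,2.82) (-8.27,-4.49) (-7.34,-4.62) (9.04,-3.24)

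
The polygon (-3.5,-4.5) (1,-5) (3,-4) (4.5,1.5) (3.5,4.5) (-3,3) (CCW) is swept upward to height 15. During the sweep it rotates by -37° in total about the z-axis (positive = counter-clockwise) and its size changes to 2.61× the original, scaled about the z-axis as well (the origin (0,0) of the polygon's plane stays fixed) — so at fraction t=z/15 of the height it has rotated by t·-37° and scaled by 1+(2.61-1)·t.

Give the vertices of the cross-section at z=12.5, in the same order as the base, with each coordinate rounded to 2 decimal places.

t = z/height = 12.5/15 = 0.833333
s = 1 + (scale-1)·z/height = 1 + (2.61-1)·12.5/15 = 2.341667
θ = twist·z/height = -37°·12.5/15 = -30.8333° = -0.538143 rad
cos θ = 0.858662, sin θ = -0.512543 (intermediates below are computed at full precision and shown rounded to 5 d.p.)
v1: (-3.5,-4.5) → rotate → (-5.31176,-2.07008) → ×s → (-12.43837,-4.84744) → (-12.44,-4.85)
v2: (1,-5) → rotate → (-1.70405,-4.80585) → ×s → (-3.99032,-11.25370) → (-3.99,-11.25)
v3: (3,-4) → rotate → (0.52582,-4.97227) → ×s → (1.23128,-11.64341) → (1.23,-11.64)
v4: (4.5,1.5) → rotate → (4.63279,-1.01845) → ×s → (10.84845,-2.38487) → (10.85,-2.38)
v5: (3.5,4.5) → rotate → (5.31176,2.07008) → ×s → (12.43837,4.84744) → (12.44,4.85)
v6: (-3,3) → rotate → (-1.03836,4.11361) → ×s → (-2.43149,9.63271) → (-2.43,9.63)

Cross-section at z=12.5: (-12.44,-4.85) (-3.99,-11.25) (1.23,-11.64) (10.85,-2.38) (12.44,4.85) (-2.43,9.63)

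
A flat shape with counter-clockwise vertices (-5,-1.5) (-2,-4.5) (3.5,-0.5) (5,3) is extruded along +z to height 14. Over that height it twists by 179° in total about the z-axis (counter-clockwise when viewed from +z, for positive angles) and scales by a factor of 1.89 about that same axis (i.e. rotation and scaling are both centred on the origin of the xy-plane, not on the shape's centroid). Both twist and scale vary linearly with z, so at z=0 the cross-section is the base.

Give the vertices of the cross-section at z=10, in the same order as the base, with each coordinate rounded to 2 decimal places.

t = z/height = 10/14 = 0.714286
s = 1 + (scale-1)·z/height = 1 + (1.89-1)·10/14 = 1.635714
θ = twist·z/height = 179°·10/14 = 127.8571° = 2.231528 rad
cos θ = -0.613695, sin θ = 0.789543 (intermediates below are computed at full precision and shown rounded to 5 d.p.)
v1: (-5,-1.5) → rotate → (4.25279,-3.02717) → ×s → (6.95635,-4.95159) → (6.96,-4.95)
v2: (-2,-4.5) → rotate → (4.78033,1.18254) → ×s → (7.81926,1.93430) → (7.82,1.93)
v3: (3.5,-0.5) → rotate → (-1.75316,3.07025) → ×s → (-2.86767,5.02205) → (-2.87,5.02)
v4: (5,3) → rotate → (-5.43710,2.10663) → ×s → (-8.89355,3.44585) → (-8.89,3.45)

Cross-section at z=10: (6.96,-4.95) (7.82,1.93) (-2.87,5.02) (-8.89,3.45)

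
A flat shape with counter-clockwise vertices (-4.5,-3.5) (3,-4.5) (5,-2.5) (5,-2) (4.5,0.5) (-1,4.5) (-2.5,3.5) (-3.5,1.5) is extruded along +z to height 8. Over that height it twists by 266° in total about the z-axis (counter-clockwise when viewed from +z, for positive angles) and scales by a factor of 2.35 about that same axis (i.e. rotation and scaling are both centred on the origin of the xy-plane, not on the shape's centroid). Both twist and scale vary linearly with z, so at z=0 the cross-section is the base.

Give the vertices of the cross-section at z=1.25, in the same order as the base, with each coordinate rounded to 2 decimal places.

Cross-section at z=1.25: (-1.27,-6.79) (6.33,-1.67) (6.54,1.75) (6.14,2.20) (3.68,4.07) (-4.52,3.27) (-5.08,1.16) (-4.38,-1.45)

t = z/height = 1.25/8 = 0.15625
s = 1 + (scale-1)·z/height = 1 + (2.35-1)·1.25/8 = 1.210938
θ = twist·z/height = 266°·1.25/8 = 41.5625° = 0.725402 rad
cos θ = 0.748232, sin θ = 0.663437 (intermediates below are computed at full precision and shown rounded to 5 d.p.)
v1: (-4.5,-3.5) → rotate → (-1.04502,-5.60428) → ×s → (-1.26545,-6.78643) → (-1.27,-6.79)
v2: (3,-4.5) → rotate → (5.23016,-1.37674) → ×s → (6.33340,-1.66714) → (6.33,-1.67)
v3: (5,-2.5) → rotate → (5.39975,1.44660) → ×s → (6.53876,1.75174) → (6.54,1.75)
v4: (5,-2) → rotate → (5.06804,1.82072) → ×s → (6.13707,2.20478) → (6.14,2.20)
v5: (4.5,0.5) → rotate → (3.03533,3.35958) → ×s → (3.67559,4.06824) → (3.68,4.07)
v6: (-1,4.5) → rotate → (-3.73370,2.70361) → ×s → (-4.52127,3.27390) → (-4.52,3.27)
v7: (-2.5,3.5) → rotate → (-4.19261,0.96022) → ×s → (-5.07699,1.16277) → (-5.08,1.16)
v8: (-3.5,1.5) → rotate → (-3.61397,-1.19968) → ×s → (-4.37629,-1.45274) → (-4.38,-1.45)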